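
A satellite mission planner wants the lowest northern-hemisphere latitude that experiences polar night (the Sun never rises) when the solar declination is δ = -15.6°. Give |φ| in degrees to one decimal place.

Polar night requires cos H₀ = −tan φ tan δ ≥ 1, i.e. tan φ tan δ ≤ −1.
The boundary is |tan φ| · |tan δ| = 1, so |φ| = 90° − |δ| = 90° − 15.6° = 74.4° in the northern hemisphere.

|φ| = 74.4°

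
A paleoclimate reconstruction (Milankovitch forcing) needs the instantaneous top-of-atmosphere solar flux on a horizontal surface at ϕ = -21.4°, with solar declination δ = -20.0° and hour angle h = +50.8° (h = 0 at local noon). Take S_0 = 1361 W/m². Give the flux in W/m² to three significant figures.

922 W/m²

cos θ_z = sin ϕ sin δ + cos ϕ cos δ cos h = 0.124795 + 0.552966 = 0.677761.
Flux = S_0 · cos θ_z = 1361 × 0.677761 = 922.4 W/m².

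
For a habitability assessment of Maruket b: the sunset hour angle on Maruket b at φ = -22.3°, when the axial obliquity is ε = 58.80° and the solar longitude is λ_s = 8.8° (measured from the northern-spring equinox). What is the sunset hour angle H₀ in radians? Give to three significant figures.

Solar declination: sin δ = sin ε · sin λ_s = sin 58.80° × sin 8.8° = 0.13086, so δ = +7.519°.
cos H₀ = −tan φ · tan δ = −tan(-22.3°) × tan(+7.519°) = 0.0541, so H₀ = 1.5166 rad = 86.90°.

H₀ = 1.52 rad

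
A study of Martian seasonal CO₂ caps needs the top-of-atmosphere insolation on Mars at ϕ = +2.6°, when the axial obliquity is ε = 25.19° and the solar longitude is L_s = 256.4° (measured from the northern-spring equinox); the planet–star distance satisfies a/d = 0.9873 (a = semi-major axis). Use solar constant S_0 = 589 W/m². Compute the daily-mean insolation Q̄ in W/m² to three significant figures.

Solar declination: sin δ = sin ε · sin L_s = sin 25.19° × sin 256.4° = -0.41369, so δ = -24.437°.
cos h₀ = −tan(+2.6°) tan(-24.437°) = 0.0206, h₀ = 1.5502 rad.
Bracket: h₀ sin ϕ sin δ + cos ϕ cos δ sin h₀ = 1.5502×0.04536×-0.41369 + 0.99897×0.91042×0.99979 = -0.029089 + 0.909291 = 0.880202.
Inverse-square distance factor (a/d)² = 0.9873² = 0.974761.
Q̄ = (S_0/π) × 0.974761 × [bracket] = (589/π) × 0.974761 × 0.880202 = 160.9 W/m².

Q̄ ≈ 161 W/m²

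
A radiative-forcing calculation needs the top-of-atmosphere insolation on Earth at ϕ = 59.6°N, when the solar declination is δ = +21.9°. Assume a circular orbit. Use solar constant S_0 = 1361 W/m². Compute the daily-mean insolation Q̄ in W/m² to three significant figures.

Q̄ ≈ 472 W/m²

cos h₀ = −tan(+59.6°) tan(+21.900°) = -0.6852, h₀ = 2.3257 rad.
Bracket: h₀ sin ϕ sin δ + cos ϕ cos δ sin h₀ = 2.3257×0.86251×0.37299 + 0.50603×0.92784×0.72837 = 0.748195 + 0.341981 = 1.090176.
Q̄ = (S_0/π) × [bracket] = (1361/π) × 1.090176 = 472.3 W/m².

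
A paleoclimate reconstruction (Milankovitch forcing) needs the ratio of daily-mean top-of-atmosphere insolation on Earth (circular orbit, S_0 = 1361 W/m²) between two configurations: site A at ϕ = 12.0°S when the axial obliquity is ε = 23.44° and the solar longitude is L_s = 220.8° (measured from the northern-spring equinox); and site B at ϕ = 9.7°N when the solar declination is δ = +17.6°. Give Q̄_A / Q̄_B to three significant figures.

Q̄_A / Q̄_B ≈ 1.01

— Configuration A (ϕ=-12.0°):
Solar declination: sin δ = sin ε · sin L_s = sin 23.44° × sin 220.8° = -0.25992, so δ = -15.066°.
cos h₀ = −tan(-12.0°) tan(-15.066°) = -0.0572, h₀ = 1.6280 rad.
Bracket: h₀ sin ϕ sin δ + cos ϕ cos δ sin h₀ = 1.6280×-0.20791×-0.25992 + 0.97815×0.96563×0.99836 = 0.087977 + 0.942982 = 1.030959.
Q̄ = (S_0/π) × [bracket] = (1361/π) × 1.030959 = 446.63 W/m².
— Configuration B (ϕ=+9.7°):
cos h₀ = −tan(+9.7°) tan(+17.600°) = -0.0542, h₀ = 1.6250 rad.
Bracket: h₀ sin ϕ sin δ + cos ϕ cos δ sin h₀ = 1.6250×0.16849×0.30237 + 0.98570×0.95319×0.99853 = 0.082788 + 0.938178 = 1.020966.
Q̄ = (S_0/π) × [bracket] = (1361/π) × 1.020966 = 442.30 W/m².
Ratio Q̄_A / Q̄_B = 446.63 / 442.30 = 1.010.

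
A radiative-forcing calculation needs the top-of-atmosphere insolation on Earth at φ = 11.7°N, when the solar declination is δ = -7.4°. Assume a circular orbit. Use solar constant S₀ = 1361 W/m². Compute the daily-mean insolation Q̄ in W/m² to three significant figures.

Q̄ ≈ 403 W/m²

cos H₀ = −tan(+11.7°) tan(-7.400°) = 0.0269, H₀ = 1.5439 rad.
Bracket: H₀ sin φ sin δ + cos φ cos δ sin H₀ = 1.5439×0.20279×-0.12880 + 0.97922×0.99167×0.99964 = -0.040326 + 0.970714 = 0.930388.
Q̄ = (S₀/π) × [bracket] = (1361/π) × 0.930388 = 403.1 W/m².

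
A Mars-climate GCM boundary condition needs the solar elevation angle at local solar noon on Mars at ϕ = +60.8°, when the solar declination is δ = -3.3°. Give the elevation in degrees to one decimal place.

25.9°

At local noon the hour angle is zero, so the zenith angle equals |ϕ − δ| = |+60.8° − (-3.300°)| = 64.100°.
Elevation = 90° − 64.100° = 25.9°.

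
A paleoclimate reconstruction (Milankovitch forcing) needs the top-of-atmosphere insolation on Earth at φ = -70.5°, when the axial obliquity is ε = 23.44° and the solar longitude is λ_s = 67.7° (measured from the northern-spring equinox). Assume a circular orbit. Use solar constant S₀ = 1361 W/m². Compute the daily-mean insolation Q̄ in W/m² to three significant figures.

Q̄ ≈ 0.00 W/m²

Solar declination: sin δ = sin ε · sin λ_s = sin 23.44° × sin 67.7° = 0.36804, so δ = +21.595°.
cos H₀ = −tan(-70.5°) tan(+21.595°) = 1.1178 ≥ 1 ⇒ polar night, H₀ = 0 and Q̄ = 0.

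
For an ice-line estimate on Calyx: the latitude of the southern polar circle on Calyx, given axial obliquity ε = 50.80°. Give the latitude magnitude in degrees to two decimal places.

The polar circle is the lowest latitude that experiences at least one full rotation of continuous darkness at the northern-summer solstice; it lies at |φ| = 90° − ε = 90° − 50.80° = 39.20°.

39.20°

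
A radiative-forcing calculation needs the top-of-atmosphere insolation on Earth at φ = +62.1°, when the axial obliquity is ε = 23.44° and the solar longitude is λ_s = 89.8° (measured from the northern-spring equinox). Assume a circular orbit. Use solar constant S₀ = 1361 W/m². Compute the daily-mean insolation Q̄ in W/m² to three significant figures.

Q̄ ≈ 492 W/m²

Solar declination: sin δ = sin ε · sin λ_s = sin 23.44° × sin 89.8° = 0.39779, so δ = +23.440°.
cos H₀ = −tan(+62.1°) tan(+23.440°) = -0.8189, H₀ = 2.5302 rad.
Bracket: H₀ sin φ sin δ + cos φ cos δ sin H₀ = 2.5302×0.88377×0.39779 + 0.46793×0.91748×0.57399 = 0.889504 + 0.246423 = 1.135927.
Q̄ = (S₀/π) × [bracket] = (1361/π) × 1.135927 = 492.1 W/m².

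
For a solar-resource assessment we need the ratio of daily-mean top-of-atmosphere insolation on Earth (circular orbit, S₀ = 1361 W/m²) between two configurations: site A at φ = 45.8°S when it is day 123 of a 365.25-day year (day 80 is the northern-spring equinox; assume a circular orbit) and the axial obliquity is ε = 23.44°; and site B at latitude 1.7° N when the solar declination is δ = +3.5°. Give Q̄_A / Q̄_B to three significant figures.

Q̄_A / Q̄_B ≈ 0.397

— Configuration A (φ=-45.8°):
Solar longitude: λ_s = 360° × (123 − 80)/365.25 = 42.382°.
sin δ = sin 23.44° × sin 42.382° = 0.26814, so δ = +15.553°.
cos H₀ = −tan(-45.8°) tan(+15.553°) = 0.2862, H₀ = 1.2805 rad.
Bracket: H₀ sin φ sin δ + cos φ cos δ sin H₀ = 1.2805×-0.71691×0.26814 + 0.69717×0.96338×0.95817 = -0.246153 + 0.643545 = 0.397392.
Q̄ = (S₀/π) × [bracket] = (1361/π) × 0.397392 = 172.16 W/m².
— Configuration B (φ=+1.7°):
cos H₀ = −tan(+1.7°) tan(+3.500°) = -0.0018, H₀ = 1.5726 rad.
Bracket: H₀ sin φ sin δ + cos φ cos δ sin H₀ = 1.5726×0.02967×0.06105 + 0.99956×0.99813×1.00000 = 0.002849 + 0.997691 = 1.000540.
Q̄ = (S₀/π) × [bracket] = (1361/π) × 1.000540 = 433.45 W/m².
Ratio Q̄_A / Q̄_B = 172.16 / 433.45 = 0.3972.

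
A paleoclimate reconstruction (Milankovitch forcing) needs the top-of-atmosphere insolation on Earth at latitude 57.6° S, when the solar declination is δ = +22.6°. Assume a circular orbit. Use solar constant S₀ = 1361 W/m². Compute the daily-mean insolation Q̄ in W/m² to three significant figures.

cos H₀ = −tan(-57.6°) tan(+22.600°) = 0.6559, H₀ = 0.8554 rad.
Bracket: H₀ sin φ sin δ + cos φ cos δ sin H₀ = 0.8554×-0.84433×0.38430 + 0.53583×0.92321×0.75483 = -0.277557 + 0.373402 = 0.095845.
Q̄ = (S₀/π) × [bracket] = (1361/π) × 0.095845 = 41.52 W/m².

Q̄ ≈ 41.5 W/m²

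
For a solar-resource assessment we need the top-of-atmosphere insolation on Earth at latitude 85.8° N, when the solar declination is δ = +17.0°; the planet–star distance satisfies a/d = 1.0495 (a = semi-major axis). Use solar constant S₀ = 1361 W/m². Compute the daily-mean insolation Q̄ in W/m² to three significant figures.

cos H₀ = −tan(+85.8°) tan(+17.000°) = -4.1633 ≤ −1 ⇒ polar day, H₀ = π.
Bracket: H₀ sin φ sin δ + cos φ cos δ sin H₀ = 3.1416×0.99731×0.29237 + 0.07324×0.95630×0.00000 = 0.916039 + 0.000000 = 0.916039.
Inverse-square distance factor (a/d)² = 1.0495² = 1.101450.
Q̄ = (S₀/π) × 1.101450 × [bracket] = (1361/π) × 1.101450 × 0.916039 = 437.1 W/m².

Q̄ ≈ 437 W/m²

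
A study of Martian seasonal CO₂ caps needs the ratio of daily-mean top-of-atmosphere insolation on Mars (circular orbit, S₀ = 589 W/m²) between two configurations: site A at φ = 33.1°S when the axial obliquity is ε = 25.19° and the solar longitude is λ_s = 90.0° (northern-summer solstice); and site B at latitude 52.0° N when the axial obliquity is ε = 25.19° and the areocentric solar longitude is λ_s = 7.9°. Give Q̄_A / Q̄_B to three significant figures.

— Configuration A (φ=-33.1°):
Solar declination: sin δ = sin ε · sin λ_s = sin 25.19° × sin 90.0° = 0.42562, so δ = +25.190°.
cos H₀ = −tan(-33.1°) tan(+25.190°) = 0.3066, H₀ = 1.2592 rad.
Bracket: H₀ sin φ sin δ + cos φ cos δ sin H₀ = 1.2592×-0.54610×0.42562 + 0.83772×0.90490×0.95183 = -0.292677 + 0.721537 = 0.428860.
Q̄ = (S₀/π) × [bracket] = (589/π) × 0.428860 = 80.405 W/m².
— Configuration B (φ=+52.0°):
sin δ = sin 25.19° × sin 7.9° = 0.05850, so δ = +3.354°.
cos H₀ = −tan(+52.0°) tan(+3.354°) = -0.0750, H₀ = 1.6459 rad.
Bracket: H₀ sin φ sin δ + cos φ cos δ sin H₀ = 1.6459×0.78801×0.05850 + 0.61566×0.99829×0.99718 = 0.075874 + 0.612874 = 0.688748.
Q̄ = (S₀/π) × [bracket] = (589/π) × 0.688748 = 129.13 W/m².
Ratio Q̄_A / Q̄_B = 80.405 / 129.13 = 0.6227.

Q̄_A / Q̄_B ≈ 0.623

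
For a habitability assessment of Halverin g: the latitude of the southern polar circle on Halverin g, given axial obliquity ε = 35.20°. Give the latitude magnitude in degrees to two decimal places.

54.80°

The polar circle is the lowest latitude that experiences at least one full rotation of continuous darkness at the northern-summer solstice; it lies at |φ| = 90° − ε = 90° − 35.20° = 54.80°.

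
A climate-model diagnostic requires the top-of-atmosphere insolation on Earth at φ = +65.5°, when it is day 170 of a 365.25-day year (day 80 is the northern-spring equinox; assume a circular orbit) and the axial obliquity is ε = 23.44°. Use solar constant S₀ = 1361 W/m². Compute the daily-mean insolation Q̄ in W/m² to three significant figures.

Solar longitude: λ_s = 360° × (170 − 80)/365.25 = 88.706°.
sin δ = sin 23.44° × sin 88.706° = 0.39769, so δ = +23.434°.
cos H₀ = −tan(+65.5°) tan(+23.434°) = -0.9511, H₀ = 2.8275 rad.
Bracket: H₀ sin φ sin δ + cos φ cos δ sin H₀ = 2.8275×0.90996×0.39769 + 0.41469×0.91752×0.30892 = 1.023221 + 0.117540 = 1.140761.
Q̄ = (S₀/π) × [bracket] = (1361/π) × 1.140761 = 494.2 W/m².

Q̄ ≈ 494 W/m²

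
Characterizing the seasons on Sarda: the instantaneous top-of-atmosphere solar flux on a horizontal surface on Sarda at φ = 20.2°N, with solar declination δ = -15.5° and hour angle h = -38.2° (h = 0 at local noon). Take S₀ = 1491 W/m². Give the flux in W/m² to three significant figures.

922 W/m²

cos θ_z = sin φ sin δ + cos φ cos δ cos h = -0.092277 + 0.710698 = 0.618421.
Flux = S₀ · cos θ_z = 1491 × 0.618421 = 922.1 W/m².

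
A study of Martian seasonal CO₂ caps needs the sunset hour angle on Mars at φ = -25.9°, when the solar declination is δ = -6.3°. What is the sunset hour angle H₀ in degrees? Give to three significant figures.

cos H₀ = −tan φ · tan δ = −tan(-25.9°) × tan(-6.300°) = -0.0536, so H₀ = 1.6244 rad = 93.07°.

H₀ = 93.1°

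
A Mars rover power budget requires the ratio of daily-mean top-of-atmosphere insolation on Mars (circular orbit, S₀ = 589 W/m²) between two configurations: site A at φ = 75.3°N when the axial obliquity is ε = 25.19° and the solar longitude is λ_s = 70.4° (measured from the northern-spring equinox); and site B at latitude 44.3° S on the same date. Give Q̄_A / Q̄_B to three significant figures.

— Configuration A (φ=+75.3°):
Solar declination: sin δ = sin ε · sin λ_s = sin 25.19° × sin 70.4° = 0.40096, so δ = +23.638°.
cos H₀ = −tan(+75.3°) tan(+23.638°) = -1.6683 ≤ −1 ⇒ polar day, H₀ = π.
Bracket: H₀ sin φ sin δ + cos φ cos δ sin H₀ = 3.1416×0.96727×0.40096 + 0.25376×0.91610×0.00000 = 1.218427 + 0.000000 = 1.218427.
Q̄ = (S₀/π) × [bracket] = (589/π) × 1.218427 = 228.44 W/m².
— Configuration B (φ=-44.3°):
cos H₀ = −tan(-44.3°) tan(+23.638°) = 0.4271, H₀ = 1.1295 rad.
Bracket: H₀ sin φ sin δ + cos φ cos δ sin H₀ = 1.1295×-0.69842×0.40096 + 0.71569×0.91610×0.90420 = -0.316303 + 0.592833 = 0.276530.
Q̄ = (S₀/π) × [bracket] = (589/π) × 0.276530 = 51.845 W/m².
Ratio Q̄_A / Q̄_B = 228.44 / 51.845 = 4.406.

Q̄_A / Q̄_B ≈ 4.41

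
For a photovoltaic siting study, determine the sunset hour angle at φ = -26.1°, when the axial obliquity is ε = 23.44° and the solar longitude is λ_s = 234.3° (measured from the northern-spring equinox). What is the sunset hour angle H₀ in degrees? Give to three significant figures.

Solar declination: sin δ = sin ε · sin λ_s = sin 23.44° × sin 234.3° = -0.32304, so δ = -18.847°.
cos H₀ = −tan φ · tan δ = −tan(-26.1°) × tan(-18.847°) = -0.1672, so H₀ = 1.7388 rad = 99.63°.

H₀ = 99.6°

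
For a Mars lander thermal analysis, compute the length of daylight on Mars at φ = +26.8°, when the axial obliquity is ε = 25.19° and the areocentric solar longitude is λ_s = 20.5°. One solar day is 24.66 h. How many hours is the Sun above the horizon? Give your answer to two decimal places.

sin δ = sin 25.19° × sin 20.5° = 0.14906, so δ = +8.572°.
cos H₀ = −tan φ · tan δ = −tan(+26.8°) × tan(+8.572°) = -0.0761, so H₀ = 1.6470 rad = 94.37°.
Daylight = 2H₀/(2π) × 24.66 h = (1.6470/π) × 24.66 = 12.93 h.

12.93 h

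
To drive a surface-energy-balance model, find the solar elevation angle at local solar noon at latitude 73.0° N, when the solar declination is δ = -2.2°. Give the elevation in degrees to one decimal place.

14.8°

At local noon the hour angle is zero, so the zenith angle equals |φ − δ| = |+73.0° − (-2.200°)| = 75.200°.
Elevation = 90° − 75.200° = 14.8°.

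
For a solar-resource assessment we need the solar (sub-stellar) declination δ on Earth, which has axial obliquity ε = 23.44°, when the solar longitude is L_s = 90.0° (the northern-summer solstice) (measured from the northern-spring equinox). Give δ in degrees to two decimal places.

δ = +23.44°

sin δ = sin ε · sin L_s = sin 23.44° × sin 90.0° = 0.397789.
δ = arcsin(0.397789) = +23.44°.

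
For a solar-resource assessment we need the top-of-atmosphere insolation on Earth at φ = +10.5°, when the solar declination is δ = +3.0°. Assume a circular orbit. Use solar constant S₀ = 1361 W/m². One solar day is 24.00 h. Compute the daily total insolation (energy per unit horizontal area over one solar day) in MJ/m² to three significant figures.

37.3 MJ/m²

cos H₀ = −tan(+10.5°) tan(+3.000°) = -0.0097, H₀ = 1.5805 rad.
Bracket: H₀ sin φ sin δ + cos φ cos δ sin H₀ = 1.5805×0.18224×0.05234 + 0.98325×0.99863×0.99995 = 0.015076 + 0.981854 = 0.996930.
Q̄ = (S₀/π) × [bracket] = (1361/π) × 0.996930 = 431.89 W/m².
Daily total = Q̄ × 24.00 h × 3600 s/h = 431.89 × 24.00 × 3600 / 10⁶ = 37.32 MJ/m².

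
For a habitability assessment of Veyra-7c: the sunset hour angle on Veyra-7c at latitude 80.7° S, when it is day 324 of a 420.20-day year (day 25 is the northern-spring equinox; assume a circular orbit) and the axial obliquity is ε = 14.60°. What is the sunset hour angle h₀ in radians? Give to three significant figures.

Solar longitude: L_s = 360° × (324 − 25)/420.20 = 256.164°.
sin δ = sin 14.60° × sin 256.164° = -0.24476, so δ = -14.167°.
Sunrise equation: cos h₀ = −tan ϕ · tan δ = -1.5415 ≤ −1, so the host star never sets (polar day) and h₀ = π.

h₀ = 3.14 rad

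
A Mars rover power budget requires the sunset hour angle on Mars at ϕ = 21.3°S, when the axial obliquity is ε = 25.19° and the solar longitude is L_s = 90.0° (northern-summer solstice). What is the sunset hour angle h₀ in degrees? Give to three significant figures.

h₀ = 79.4°

Solar declination: sin δ = sin ε · sin L_s = sin 25.19° × sin 90.0° = 0.42562, so δ = +25.190°.
cos h₀ = −tan ϕ · tan δ = −tan(-21.3°) × tan(+25.190°) = 0.1834, so h₀ = 1.3864 rad = 79.43°.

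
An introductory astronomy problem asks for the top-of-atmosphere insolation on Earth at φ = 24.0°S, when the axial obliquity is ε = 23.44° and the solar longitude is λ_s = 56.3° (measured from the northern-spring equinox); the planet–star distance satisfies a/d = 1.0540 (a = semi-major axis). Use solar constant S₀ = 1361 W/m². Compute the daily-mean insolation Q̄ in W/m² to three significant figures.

Solar declination: sin δ = sin ε · sin λ_s = sin 23.44° × sin 56.3° = 0.33094, so δ = +19.326°.
cos H₀ = −tan(-24.0°) tan(+19.326°) = 0.1561, H₀ = 1.4140 rad.
Bracket: H₀ sin φ sin δ + cos φ cos δ sin H₀ = 1.4140×-0.40674×0.33094 + 0.91355×0.94365×0.98773 = -0.190334 + 0.851494 = 0.661160.
Inverse-square distance factor (a/d)² = 1.0540² = 1.110916.
Q̄ = (S₀/π) × 1.110916 × [bracket] = (1361/π) × 1.110916 × 0.661160 = 318.2 W/m².

Q̄ ≈ 318 W/m²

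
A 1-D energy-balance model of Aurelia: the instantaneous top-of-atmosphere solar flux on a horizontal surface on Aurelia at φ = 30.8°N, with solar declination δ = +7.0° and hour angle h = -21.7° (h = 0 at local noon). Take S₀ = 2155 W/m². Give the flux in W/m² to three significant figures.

1.84e+03 W/m²

cos θ_z = sin φ sin δ + cos φ cos δ cos h = 0.062402 + 0.792139 = 0.854541.
Flux = S₀ · cos θ_z = 2155 × 0.854541 = 1842 W/m².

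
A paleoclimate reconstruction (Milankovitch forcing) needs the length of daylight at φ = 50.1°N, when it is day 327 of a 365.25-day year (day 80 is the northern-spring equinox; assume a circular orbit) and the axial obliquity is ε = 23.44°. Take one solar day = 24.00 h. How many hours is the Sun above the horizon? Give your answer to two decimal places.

Solar longitude: λ_s = 360° × (327 − 80)/365.25 = 243.450°.
sin δ = sin 23.44° × sin 243.450° = -0.35584, so δ = -20.845°.
cos H₀ = −tan φ · tan δ = −tan(+50.1°) × tan(-20.845°) = 0.4554, so H₀ = 1.0980 rad = 62.91°.
Daylight = 2H₀/(2π) × 24.00 h = (1.0980/π) × 24.00 = 8.39 h.

8.39 h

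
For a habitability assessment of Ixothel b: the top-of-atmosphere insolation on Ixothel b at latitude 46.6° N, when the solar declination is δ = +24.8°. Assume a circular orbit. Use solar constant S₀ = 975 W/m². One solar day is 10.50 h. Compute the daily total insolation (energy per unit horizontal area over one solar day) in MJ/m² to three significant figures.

13.8 MJ/m²

cos H₀ = −tan(+46.6°) tan(+24.800°) = -0.4886, H₀ = 2.0813 rad.
Bracket: H₀ sin φ sin δ + cos φ cos δ sin H₀ = 2.0813×0.72657×0.41945 + 0.68709×0.90778×0.87250 = 0.634297 + 0.544201 = 1.178498.
Q̄ = (S₀/π) × [bracket] = (975/π) × 1.178498 = 365.75 W/m².
Daily total = Q̄ × 10.50 h × 3600 s/h = 365.75 × 10.50 × 3600 / 10⁶ = 13.83 MJ/m².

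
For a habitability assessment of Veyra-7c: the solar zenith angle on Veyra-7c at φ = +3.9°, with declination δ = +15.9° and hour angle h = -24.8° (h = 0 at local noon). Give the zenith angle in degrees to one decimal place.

cos θ_z = sin φ sin δ + cos φ cos δ cos h = 0.018633 + 0.871025 = 0.889658.
θ_z = arccos(0.889658) = 27.2°.

θ_z = 27.2°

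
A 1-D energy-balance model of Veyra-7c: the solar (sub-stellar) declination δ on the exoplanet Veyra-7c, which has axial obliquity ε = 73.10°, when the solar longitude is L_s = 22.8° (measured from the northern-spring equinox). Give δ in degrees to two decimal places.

sin δ = sin ε · sin L_s = sin 73.10° × sin 22.8° = 0.370780.
δ = arcsin(0.370780) = +21.76°.

δ = +21.76°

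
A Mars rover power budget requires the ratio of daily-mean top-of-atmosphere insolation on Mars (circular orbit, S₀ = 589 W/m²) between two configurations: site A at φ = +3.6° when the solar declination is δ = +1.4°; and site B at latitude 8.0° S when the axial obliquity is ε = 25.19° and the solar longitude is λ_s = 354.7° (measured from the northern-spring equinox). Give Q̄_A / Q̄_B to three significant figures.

Q̄_A / Q̄_B ≈ 1.00

— Configuration A (φ=+3.6°):
cos H₀ = −tan(+3.6°) tan(+1.400°) = -0.0015, H₀ = 1.5723 rad.
Bracket: H₀ sin φ sin δ + cos φ cos δ sin H₀ = 1.5723×0.06279×0.02443 + 0.99803×0.99970×1.00000 = 0.002412 + 0.997731 = 1.000143.
Q̄ = (S₀/π) × [bracket] = (589/π) × 1.000143 = 187.51 W/m².
— Configuration B (φ=-8.0°):
Solar declination: sin δ = sin ε · sin λ_s = sin 25.19° × sin 354.7° = -0.03931, so δ = -2.253°.
cos H₀ = −tan(-8.0°) tan(-2.253°) = -0.0055, H₀ = 1.5763 rad.
Bracket: H₀ sin φ sin δ + cos φ cos δ sin H₀ = 1.5763×-0.13917×-0.03931 + 0.99027×0.99923×0.99998 = 0.008624 + 0.989488 = 0.998112.
Q̄ = (S₀/π) × [bracket] = (589/π) × 0.998112 = 187.13 W/m².
Ratio Q̄_A / Q̄_B = 187.51 / 187.13 = 1.002.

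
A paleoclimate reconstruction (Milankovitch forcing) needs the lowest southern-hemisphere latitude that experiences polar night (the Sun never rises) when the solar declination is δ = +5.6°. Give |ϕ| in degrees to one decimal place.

|ϕ| = 84.4°

Polar night requires cos h₀ = −tan ϕ tan δ ≥ 1, i.e. tan ϕ tan δ ≤ −1.
The boundary is |tan ϕ| · |tan δ| = 1, so |ϕ| = 90° − |δ| = 90° − 5.6° = 84.4° in the southern hemisphere.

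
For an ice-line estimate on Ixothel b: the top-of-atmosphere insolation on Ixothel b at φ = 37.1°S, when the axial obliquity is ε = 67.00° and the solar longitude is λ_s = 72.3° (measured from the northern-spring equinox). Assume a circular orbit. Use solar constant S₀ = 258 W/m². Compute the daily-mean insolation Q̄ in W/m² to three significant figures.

Q̄ ≈ 0.00 W/m²

Solar declination: sin δ = sin ε · sin λ_s = sin 67.00° × sin 72.3° = 0.87693, so δ = +61.274°.
cos H₀ = −tan(-37.1°) tan(+61.274°) = 1.3799 ≥ 1 ⇒ polar night, H₀ = 0 and Q̄ = 0.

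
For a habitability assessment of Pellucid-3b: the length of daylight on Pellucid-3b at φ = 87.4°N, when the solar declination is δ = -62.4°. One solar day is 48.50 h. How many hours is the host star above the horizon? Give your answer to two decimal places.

cos H₀ = −tan φ · tan δ = 42.1236 ≥ 1, so the host star never rises (polar night) and H₀ = 0.
Daylight = 2H₀/(2π) × 48.50 h = (0.0000/π) × 48.50 = 0.00 h.

0.00 h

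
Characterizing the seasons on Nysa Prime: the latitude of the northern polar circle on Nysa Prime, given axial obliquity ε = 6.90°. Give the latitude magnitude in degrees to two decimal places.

The polar circle is the lowest latitude that experiences at least one full rotation of continuous daylight at the northern-summer solstice; it lies at |ϕ| = 90° − ε = 90° − 6.90° = 83.10°.

83.10°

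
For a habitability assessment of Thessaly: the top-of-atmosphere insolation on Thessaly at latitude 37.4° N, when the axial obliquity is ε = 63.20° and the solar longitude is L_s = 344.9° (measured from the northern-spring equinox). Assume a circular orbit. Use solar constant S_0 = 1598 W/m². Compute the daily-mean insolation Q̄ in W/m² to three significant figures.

Solar declination: sin δ = sin ε · sin L_s = sin 63.20° × sin 344.9° = -0.23252, so δ = -13.446°.
cos h₀ = −tan(+37.4°) tan(-13.446°) = 0.1828, h₀ = 1.3870 rad.
Bracket: h₀ sin ϕ sin δ + cos ϕ cos δ sin h₀ = 1.3870×0.60738×-0.23252 + 0.79441×0.97259×0.98315 = -0.195883 + 0.759616 = 0.563733.
Q̄ = (S_0/π) × [bracket] = (1598/π) × 0.563733 = 286.7 W/m².

Q̄ ≈ 287 W/m²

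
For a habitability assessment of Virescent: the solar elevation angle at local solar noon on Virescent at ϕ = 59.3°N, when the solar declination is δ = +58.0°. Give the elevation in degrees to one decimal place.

88.7°

At local noon the hour angle is zero, so the zenith angle equals |ϕ − δ| = |+59.3° − (+58.000°)| = 1.300°.
Elevation = 90° − 1.300° = 88.7°.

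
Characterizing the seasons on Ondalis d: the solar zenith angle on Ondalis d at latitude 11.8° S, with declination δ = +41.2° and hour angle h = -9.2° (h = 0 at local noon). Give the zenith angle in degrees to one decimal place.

θ_z = 53.7°

cos θ_z = sin φ sin δ + cos φ cos δ cos h = -0.134699 + 0.727040 = 0.592341.
θ_z = arccos(0.592341) = 53.7°.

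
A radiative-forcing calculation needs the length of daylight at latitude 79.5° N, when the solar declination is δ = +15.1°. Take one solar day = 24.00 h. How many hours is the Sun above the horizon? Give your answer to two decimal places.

Sunrise equation: cos h₀ = −tan ϕ · tan δ = -1.4558 ≤ −1, so the Sun never sets (polar day) and h₀ = π.
Daylight = 2h₀/(2π) × 24.00 h = (3.1416/π) × 24.00 = 24.00 h.

24.00 h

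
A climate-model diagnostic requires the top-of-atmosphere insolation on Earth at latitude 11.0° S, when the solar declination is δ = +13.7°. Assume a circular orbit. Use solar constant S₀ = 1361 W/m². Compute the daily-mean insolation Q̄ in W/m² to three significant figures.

cos H₀ = −tan(-11.0°) tan(+13.700°) = 0.0474, H₀ = 1.5234 rad.
Bracket: H₀ sin φ sin δ + cos φ cos δ sin H₀ = 1.5234×-0.19081×0.23684 + 0.98163×0.97155×0.99888 = -0.068845 + 0.952634 = 0.883789.
Q̄ = (S₀/π) × [bracket] = (1361/π) × 0.883789 = 382.9 W/m².

Q̄ ≈ 383 W/m²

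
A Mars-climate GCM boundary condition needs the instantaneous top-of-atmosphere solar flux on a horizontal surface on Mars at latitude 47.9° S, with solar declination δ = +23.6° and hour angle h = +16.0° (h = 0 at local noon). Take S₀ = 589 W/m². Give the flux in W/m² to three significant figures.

173 W/m²

cos θ_z = sin φ sin δ + cos φ cos δ cos h = -0.297049 + 0.590555 = 0.293506.
Flux = S₀ · cos θ_z = 589 × 0.293506 = 172.9 W/m².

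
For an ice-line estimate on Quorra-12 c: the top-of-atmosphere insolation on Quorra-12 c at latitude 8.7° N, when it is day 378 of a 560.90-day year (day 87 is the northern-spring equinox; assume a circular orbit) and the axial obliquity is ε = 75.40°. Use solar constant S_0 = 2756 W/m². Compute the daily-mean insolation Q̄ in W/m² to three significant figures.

Solar longitude: L_s = 360° × (378 − 87)/560.90 = 186.771°.
sin δ = sin 75.40° × sin 186.771° = -0.11410, so δ = -6.552°.
cos h₀ = −tan(+8.7°) tan(-6.552°) = 0.0176, h₀ = 1.5532 rad.
Bracket: h₀ sin ϕ sin δ + cos ϕ cos δ sin h₀ = 1.5532×0.15126×-0.11410 + 0.98849×0.99347×0.99985 = -0.026806 + 0.981888 = 0.955082.
Q̄ = (S_0/π) × [bracket] = (2756/π) × 0.955082 = 837.9 W/m².

Q̄ ≈ 838 W/m²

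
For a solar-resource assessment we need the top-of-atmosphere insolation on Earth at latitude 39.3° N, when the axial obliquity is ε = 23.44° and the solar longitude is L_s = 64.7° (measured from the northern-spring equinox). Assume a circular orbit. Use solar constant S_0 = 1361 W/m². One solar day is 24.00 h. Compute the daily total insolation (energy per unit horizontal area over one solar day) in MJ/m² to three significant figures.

41.8 MJ/m²

Solar declination: sin δ = sin ε · sin L_s = sin 23.44° × sin 64.7° = 0.35963, so δ = +21.078°.
cos h₀ = −tan(+39.3°) tan(+21.078°) = -0.3155, h₀ = 1.8917 rad.
Bracket: h₀ sin ϕ sin δ + cos ϕ cos δ sin h₀ = 1.8917×0.63338×0.35963 + 0.77384×0.93309×0.94894 = 0.430896 + 0.685194 = 1.116090.
Q̄ = (S_0/π) × [bracket] = (1361/π) × 1.116090 = 483.51 W/m².
Daily total = Q̄ × 24.00 h × 3600 s/h = 483.51 × 24.00 × 3600 / 10⁶ = 41.78 MJ/m².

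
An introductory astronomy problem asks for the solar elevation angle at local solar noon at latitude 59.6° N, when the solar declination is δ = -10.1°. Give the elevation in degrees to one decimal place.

20.3°

At local noon the hour angle is zero, so the zenith angle equals |φ − δ| = |+59.6° − (-10.100°)| = 69.700°.
Elevation = 90° − 69.700° = 20.3°.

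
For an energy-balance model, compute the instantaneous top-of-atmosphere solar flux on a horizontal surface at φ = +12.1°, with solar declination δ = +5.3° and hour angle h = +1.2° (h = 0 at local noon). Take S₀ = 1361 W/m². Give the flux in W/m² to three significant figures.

1.35e+03 W/m²

cos θ_z = sin φ sin δ + cos φ cos δ cos h = 0.019363 + 0.973389 = 0.992752.
Flux = S₀ · cos θ_z = 1361 × 0.992752 = 1351 W/m².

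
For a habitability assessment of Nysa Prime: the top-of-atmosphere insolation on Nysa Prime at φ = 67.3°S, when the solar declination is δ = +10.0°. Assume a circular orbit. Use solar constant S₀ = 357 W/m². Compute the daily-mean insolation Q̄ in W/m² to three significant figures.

cos H₀ = −tan(-67.3°) tan(+10.000°) = 0.4215, H₀ = 1.1357 rad.
Bracket: H₀ sin φ sin δ + cos φ cos δ sin H₀ = 1.1357×-0.92254×0.17365 + 0.38591×0.98481×0.90682 = -0.181938 + 0.344635 = 0.162697.
Q̄ = (S₀/π) × [bracket] = (357/π) × 0.162697 = 18.49 W/m².

Q̄ ≈ 18.5 W/m²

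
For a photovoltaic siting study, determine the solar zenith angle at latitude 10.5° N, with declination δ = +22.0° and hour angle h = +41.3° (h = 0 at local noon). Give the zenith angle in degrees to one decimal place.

cos θ_z = sin ϕ sin δ + cos ϕ cos δ cos h = 0.068267 + 0.684896 = 0.753163.
θ_z = arccos(0.753163) = 41.1°.

θ_z = 41.1°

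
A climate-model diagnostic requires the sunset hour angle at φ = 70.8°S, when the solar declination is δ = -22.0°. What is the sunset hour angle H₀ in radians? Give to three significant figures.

Sunrise equation: cos H₀ = −tan φ · tan δ = -1.1602 ≤ −1, so the Sun never sets (polar day) and H₀ = π.

H₀ = 3.14 rad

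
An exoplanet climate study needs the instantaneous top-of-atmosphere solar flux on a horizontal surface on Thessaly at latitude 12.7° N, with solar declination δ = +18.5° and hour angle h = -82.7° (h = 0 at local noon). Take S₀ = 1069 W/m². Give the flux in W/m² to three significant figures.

200 W/m²

cos θ_z = sin φ sin δ + cos φ cos δ cos h = 0.069758 + 0.117550 = 0.187308.
Flux = S₀ · cos θ_z = 1069 × 0.187308 = 200.2 W/m².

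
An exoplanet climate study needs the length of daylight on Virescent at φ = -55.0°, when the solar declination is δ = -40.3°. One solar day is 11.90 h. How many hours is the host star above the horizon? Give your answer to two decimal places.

11.90 h

Sunrise equation: cos H₀ = −tan φ · tan δ = -1.2112 ≤ −1, so the host star never sets (polar day) and H₀ = π.
Daylight = 2H₀/(2π) × 11.90 h = (3.1416/π) × 11.90 = 11.90 h.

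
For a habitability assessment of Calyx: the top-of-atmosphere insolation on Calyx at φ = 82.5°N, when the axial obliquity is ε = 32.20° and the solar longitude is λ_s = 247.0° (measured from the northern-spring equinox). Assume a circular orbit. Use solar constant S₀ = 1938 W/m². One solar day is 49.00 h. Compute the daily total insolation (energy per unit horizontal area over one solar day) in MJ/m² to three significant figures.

0.00 MJ/m²

Solar declination: sin δ = sin ε · sin λ_s = sin 32.20° × sin 247.0° = -0.49052, so δ = -29.374°.
cos H₀ = −tan(+82.5°) tan(-29.374°) = 4.2755 ≥ 1 ⇒ polar night, H₀ = 0 and Q̄ = 0.
Daily total = Q̄ × 49.00 h × 3600 s/h = 0.00 MJ/m².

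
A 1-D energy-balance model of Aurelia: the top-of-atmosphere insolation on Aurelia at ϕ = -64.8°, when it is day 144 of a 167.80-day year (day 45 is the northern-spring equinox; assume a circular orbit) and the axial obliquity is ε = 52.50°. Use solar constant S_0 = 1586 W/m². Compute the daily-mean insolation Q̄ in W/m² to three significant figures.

Solar longitude: L_s = 360° × (144 − 45)/167.80 = 212.396°.
sin δ = sin 52.50° × sin 212.396° = -0.42505, so δ = -25.154°.
cos h₀ = −tan(-64.8°) tan(-25.154°) = -0.9979, h₀ = 3.0769 rad.
Bracket: h₀ sin ϕ sin δ + cos ϕ cos δ sin h₀ = 3.0769×-0.90483×-0.42505 + 0.42578×0.90517×0.06464 = 1.183370 + 0.024912 = 1.208282.
Q̄ = (S_0/π) × [bracket] = (1586/π) × 1.208282 = 610.0 W/m².

Q̄ ≈ 610 W/m²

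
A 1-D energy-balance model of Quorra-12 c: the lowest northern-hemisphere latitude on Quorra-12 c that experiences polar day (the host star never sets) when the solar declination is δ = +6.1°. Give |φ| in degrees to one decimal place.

|φ| = 83.9°

Polar day requires cos H₀ = −tan φ tan δ ≤ −1, i.e. tan φ tan δ ≥ 1.
The boundary is |tan φ| · |tan δ| = 1, so |φ| = 90° − |δ| = 90° − 6.1° = 83.9° in the northern hemisphere.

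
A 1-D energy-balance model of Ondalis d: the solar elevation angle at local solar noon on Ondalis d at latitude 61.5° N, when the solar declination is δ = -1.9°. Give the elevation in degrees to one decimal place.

At local noon the hour angle is zero, so the zenith angle equals |ϕ − δ| = |+61.5° − (-1.900°)| = 63.400°.
Elevation = 90° − 63.400° = 26.6°.

26.6°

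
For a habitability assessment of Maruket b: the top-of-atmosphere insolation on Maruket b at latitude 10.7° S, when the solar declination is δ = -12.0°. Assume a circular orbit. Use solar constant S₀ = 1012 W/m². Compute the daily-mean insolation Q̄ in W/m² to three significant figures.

Q̄ ≈ 329 W/m²

cos H₀ = −tan(-10.7°) tan(-12.000°) = -0.0402, H₀ = 1.6110 rad.
Bracket: H₀ sin φ sin δ + cos φ cos δ sin H₀ = 1.6110×-0.18567×-0.20791 + 0.98261×0.97815×0.99919 = 0.062189 + 0.960361 = 1.022550.
Q̄ = (S₀/π) × [bracket] = (1012/π) × 1.022550 = 329.4 W/m².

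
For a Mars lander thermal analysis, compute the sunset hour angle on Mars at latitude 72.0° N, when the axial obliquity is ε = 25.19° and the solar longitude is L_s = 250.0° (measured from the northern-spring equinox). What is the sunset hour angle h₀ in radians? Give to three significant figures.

h₀ = 0.00 rad

Solar declination: sin δ = sin ε · sin L_s = sin 25.19° × sin 250.0° = -0.39995, so δ = -23.575°.
cos h₀ = −tan ϕ · tan δ = 1.3430 ≥ 1, so the Sun never rises (polar night) and h₀ = 0.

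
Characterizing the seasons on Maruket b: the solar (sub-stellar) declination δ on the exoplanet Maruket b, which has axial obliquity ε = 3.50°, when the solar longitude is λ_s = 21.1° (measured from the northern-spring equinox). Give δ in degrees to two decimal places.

sin δ = sin ε · sin λ_s = sin 3.50° × sin 21.1° = 0.021977.
δ = arcsin(0.021977) = +1.26°.

δ = +1.26°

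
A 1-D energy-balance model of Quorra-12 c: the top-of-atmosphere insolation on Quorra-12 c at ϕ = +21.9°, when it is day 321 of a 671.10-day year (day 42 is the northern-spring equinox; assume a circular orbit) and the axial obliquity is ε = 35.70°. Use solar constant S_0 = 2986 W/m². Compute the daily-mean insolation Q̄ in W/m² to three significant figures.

Solar longitude: L_s = 360° × (321 − 42)/671.10 = 149.665°.
sin δ = sin 35.70° × sin 149.665° = 0.29472, so δ = +17.141°.
cos h₀ = −tan(+21.9°) tan(+17.141°) = -0.1240, h₀ = 1.6951 rad.
Bracket: h₀ sin ϕ sin δ + cos ϕ cos δ sin h₀ = 1.6951×0.37299×0.29472 + 0.92784×0.95558×0.99228 = 0.186338 + 0.879781 = 1.066119.
Q̄ = (S_0/π) × [bracket] = (2986/π) × 1.066119 = 1013 W/m².

Q̄ ≈ 1.01e+03 W/m²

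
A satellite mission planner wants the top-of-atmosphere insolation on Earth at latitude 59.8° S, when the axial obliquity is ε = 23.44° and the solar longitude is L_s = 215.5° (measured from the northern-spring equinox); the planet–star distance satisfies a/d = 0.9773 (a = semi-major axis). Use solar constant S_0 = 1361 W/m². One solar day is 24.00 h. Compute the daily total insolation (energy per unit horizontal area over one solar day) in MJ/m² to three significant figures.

30.2 MJ/m²

Solar declination: sin δ = sin ε · sin L_s = sin 23.44° × sin 215.5° = -0.23100, so δ = -13.356°.
cos h₀ = −tan(-59.8°) tan(-13.356°) = -0.4079, h₀ = 1.9910 rad.
Bracket: h₀ sin ϕ sin δ + cos ϕ cos δ sin h₀ = 1.9910×-0.86427×-0.23100 + 0.50302×0.97295×0.91302 = 0.397496 + 0.446844 = 0.844340.
Inverse-square distance factor (a/d)² = 0.9773² = 0.955115.
Q̄ = (S_0/π) × 0.955115 × [bracket] = (1361/π) × 0.955115 × 0.844340 = 349.37 W/m².
Daily total = Q̄ × 24.00 h × 3600 s/h = 349.37 × 24.00 × 3600 / 10⁶ = 30.19 MJ/m².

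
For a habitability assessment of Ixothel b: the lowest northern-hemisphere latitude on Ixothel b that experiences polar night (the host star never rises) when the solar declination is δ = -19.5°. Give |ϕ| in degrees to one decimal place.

Polar night requires cos h₀ = −tan ϕ tan δ ≥ 1, i.e. tan ϕ tan δ ≤ −1.
The boundary is |tan ϕ| · |tan δ| = 1, so |ϕ| = 90° − |δ| = 90° − 19.5° = 70.5° in the northern hemisphere.

|ϕ| = 70.5°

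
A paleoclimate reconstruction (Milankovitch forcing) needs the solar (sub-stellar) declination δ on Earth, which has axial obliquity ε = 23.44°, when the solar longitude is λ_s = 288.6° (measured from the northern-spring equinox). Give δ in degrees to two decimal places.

δ = -22.15°

sin δ = sin ε · sin λ_s = sin 23.44° × sin 288.6° = -0.377011.
δ = arcsin(-0.377011) = -22.15°.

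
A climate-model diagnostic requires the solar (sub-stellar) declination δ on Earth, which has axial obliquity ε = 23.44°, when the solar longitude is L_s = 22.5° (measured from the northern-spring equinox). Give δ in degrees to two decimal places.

δ = +8.76°

sin δ = sin ε · sin L_s = sin 23.44° × sin 22.5° = 0.152227.
δ = arcsin(0.152227) = +8.76°.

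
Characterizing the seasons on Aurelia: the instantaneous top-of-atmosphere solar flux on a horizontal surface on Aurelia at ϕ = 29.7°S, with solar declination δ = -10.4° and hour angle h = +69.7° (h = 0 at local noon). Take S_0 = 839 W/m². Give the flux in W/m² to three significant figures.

324 W/m²

cos θ_z = sin ϕ sin δ + cos ϕ cos δ cos h = 0.089440 + 0.296408 = 0.385848.
Flux = S_0 · cos θ_z = 839 × 0.385848 = 323.7 W/m².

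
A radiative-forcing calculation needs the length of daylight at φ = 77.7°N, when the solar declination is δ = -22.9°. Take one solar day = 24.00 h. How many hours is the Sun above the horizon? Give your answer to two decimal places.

cos H₀ = −tan φ · tan δ = 1.9374 ≥ 1, so the Sun never rises (polar night) and H₀ = 0.
Daylight = 2H₀/(2π) × 24.00 h = (0.0000/π) × 24.00 = 0.00 h.

0.00 h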